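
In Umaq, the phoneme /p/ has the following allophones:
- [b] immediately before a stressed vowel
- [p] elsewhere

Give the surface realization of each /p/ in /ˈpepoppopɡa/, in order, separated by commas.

[b], [p], [p], [p], [p]

Occurrence 1 (position 1): immediately before a stressed vowel → [b].
Occurrence 2 (position 3): no conditioning environment matches → elsewhere allophone [p].
Occurrence 3 (position 5): no conditioning environment matches → elsewhere allophone [p].
Occurrence 4 (position 6): no conditioning environment matches → elsewhere allophone [p].
Occurrence 5 (position 8): no conditioning environment matches → elsewhere allophone [p].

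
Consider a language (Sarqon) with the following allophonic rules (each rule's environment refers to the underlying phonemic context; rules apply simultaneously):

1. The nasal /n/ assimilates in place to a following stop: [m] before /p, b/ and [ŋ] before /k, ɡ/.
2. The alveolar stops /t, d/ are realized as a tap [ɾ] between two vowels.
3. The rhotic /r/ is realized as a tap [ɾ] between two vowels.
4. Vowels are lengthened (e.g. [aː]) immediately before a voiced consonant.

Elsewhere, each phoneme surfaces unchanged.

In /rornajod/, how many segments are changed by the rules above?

3

Segments that undergo a rule: /o/ → [oː] (rule 4); /a/ → [aː] (rule 4); /o/ → [oː] (rule 4).
All other segments surface unchanged.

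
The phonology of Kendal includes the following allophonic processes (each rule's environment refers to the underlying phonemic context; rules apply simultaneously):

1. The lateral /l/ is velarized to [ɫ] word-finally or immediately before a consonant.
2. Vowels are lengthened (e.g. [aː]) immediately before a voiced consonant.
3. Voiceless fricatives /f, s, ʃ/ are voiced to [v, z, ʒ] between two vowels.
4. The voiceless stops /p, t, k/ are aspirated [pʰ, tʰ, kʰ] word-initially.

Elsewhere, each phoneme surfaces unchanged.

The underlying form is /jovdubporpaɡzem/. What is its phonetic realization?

[joːvduːbpoːrpaːɡzeːm]

/j/ stays [j].
/o/ (between /j/ and /v/) occurs before a voiced consonant → [oː] by rule 2.
/v/ stays [v].
/d/ stays [d].
/u/ (between /d/ and /b/): before a voiced consonant, so rule 2 applies → [uː].
/b/ stays [b].
/p/ (between /b/ and /o/) is in the target of rule 4 but the environment (word-initially) is not met → [p].
/o/ (between /p/ and /r/): before a voiced consonant, so rule 2 applies → [oː].
/r/ — not in any rule's target class → [r].
/p/ (between /r/ and /a/): rule 4 targets it, but not word-initially → unchanged [p].
/a/ — between /p/ and /ɡ/, before a voiced consonant — surfaces as [aː] (rule 2).
/ɡ/ (between /a/ and /z/): no rule targets it → [ɡ].
/z/ (between /ɡ/ and /e/) is unaffected → [z].
/e/ — between /z/ and /m/, before a voiced consonant — surfaces as [eː] (rule 2).
/m/ (word-final): no rule targets it → [m].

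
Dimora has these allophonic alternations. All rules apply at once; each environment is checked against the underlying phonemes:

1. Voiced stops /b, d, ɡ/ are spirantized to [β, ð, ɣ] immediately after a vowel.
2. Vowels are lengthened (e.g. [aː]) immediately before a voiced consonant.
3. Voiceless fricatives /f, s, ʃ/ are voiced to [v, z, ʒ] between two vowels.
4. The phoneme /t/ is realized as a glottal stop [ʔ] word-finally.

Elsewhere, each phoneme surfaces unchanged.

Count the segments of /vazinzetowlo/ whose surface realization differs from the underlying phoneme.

Segments that undergo a rule: /a/ → [aː] (rule 2); /i/ → [iː] (rule 2); /o/ → [oː] (rule 2).
All other segments surface unchanged.

3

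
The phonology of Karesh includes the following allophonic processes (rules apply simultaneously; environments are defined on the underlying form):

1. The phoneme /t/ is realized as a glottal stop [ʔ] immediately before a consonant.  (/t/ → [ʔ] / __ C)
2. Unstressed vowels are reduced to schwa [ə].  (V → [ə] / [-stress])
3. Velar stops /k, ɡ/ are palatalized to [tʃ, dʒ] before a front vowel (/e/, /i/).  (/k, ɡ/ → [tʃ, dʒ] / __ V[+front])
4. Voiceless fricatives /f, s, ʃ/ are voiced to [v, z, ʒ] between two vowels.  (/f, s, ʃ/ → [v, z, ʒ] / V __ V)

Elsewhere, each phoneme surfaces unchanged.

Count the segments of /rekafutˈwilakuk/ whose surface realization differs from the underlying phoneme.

7

Segments that undergo a rule: /e/ → [ə] (rule 2); /a/ → [ə] (rule 2); /f/ → [v] (rule 4); /u/ → [ə] (rule 2); /t/ → [ʔ] (rule 1); /a/ → [ə] (rule 2); /u/ → [ə] (rule 2).
All other segments surface unchanged.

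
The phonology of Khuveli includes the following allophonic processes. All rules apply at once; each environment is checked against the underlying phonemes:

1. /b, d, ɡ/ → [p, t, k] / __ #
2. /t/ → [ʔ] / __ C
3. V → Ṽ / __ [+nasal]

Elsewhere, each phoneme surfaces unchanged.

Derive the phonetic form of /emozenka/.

[ẽmozẽnka]

/e/ (word-initial) occurs before a nasal consonant → [ẽ] by rule 3.
/m/ (between /e/ and /o/) is unaffected → [m].
/o/ (between /m/ and /z/) fails the environment for rule 3, so it stays [o].
/z/ (between /o/ and /e/) is unaffected → [z].
/e/ (between /z/ and /n/) occurs before a nasal consonant → [ẽ] by rule 3.
/n/ stays [n].
/k/ (between /n/ and /a/): no rule targets it → [k].
/a/ (word-final): rule 3 targets it, but not before a nasal consonant → unchanged [a].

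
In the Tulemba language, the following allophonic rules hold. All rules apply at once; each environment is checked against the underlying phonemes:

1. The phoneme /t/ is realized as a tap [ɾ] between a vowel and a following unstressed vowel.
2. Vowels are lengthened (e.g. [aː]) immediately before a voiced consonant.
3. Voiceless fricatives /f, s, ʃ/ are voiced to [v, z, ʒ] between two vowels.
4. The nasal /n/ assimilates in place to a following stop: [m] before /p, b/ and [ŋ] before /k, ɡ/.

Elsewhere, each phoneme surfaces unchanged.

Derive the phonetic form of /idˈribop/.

[iːdˈriːbop]

/i/ meets the environment for rule 2 (before a voiced consonant) → [iː].
/d/ (between /i/ and /r/): no rule targets it → [d].
/r/ (between /d/ and /i/) is unaffected → [r].
/i/ (between /r/ and /b/): before a voiced consonant, so rule 2 applies → [iː].
/b/ — not in any rule's target class → [b].
/o/ (between /b/ and /p/) is in the target of rule 2 but the environment (before a voiced consonant) is not met → [o].
/p/ — not in any rule's target class → [p].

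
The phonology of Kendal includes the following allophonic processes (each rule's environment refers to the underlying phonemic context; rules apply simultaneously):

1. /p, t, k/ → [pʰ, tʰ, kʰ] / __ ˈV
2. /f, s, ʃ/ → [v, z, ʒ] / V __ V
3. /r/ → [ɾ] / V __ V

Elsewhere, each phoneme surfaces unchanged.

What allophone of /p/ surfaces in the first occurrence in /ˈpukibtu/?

/p/ (word-initial) occurs immediately before a stressed vowel → [pʰ] by rule 1.

[pʰ]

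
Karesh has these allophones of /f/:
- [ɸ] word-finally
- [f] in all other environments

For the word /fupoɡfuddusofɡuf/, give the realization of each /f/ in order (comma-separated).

[f], [f], [f], [ɸ]

Occurrence 1 (position 1): no conditioning environment matches → elsewhere allophone [f].
Occurrence 2 (position 6): no conditioning environment matches → elsewhere allophone [f].
Occurrence 3 (position 13): no conditioning environment matches → elsewhere allophone [f].
Occurrence 4 (position 16): word-finally → [ɸ].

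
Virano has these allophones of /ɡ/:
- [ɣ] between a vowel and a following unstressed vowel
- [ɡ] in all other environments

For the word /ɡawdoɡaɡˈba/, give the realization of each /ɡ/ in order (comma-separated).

Occurrence 1 (position 1): no conditioning environment matches → elsewhere allophone [ɡ].
Occurrence 2 (position 6): between a vowel and a following unstressed vowel → [ɣ].
Occurrence 3 (position 8): no conditioning environment matches → elsewhere allophone [ɡ].

[ɡ], [ɣ], [ɡ]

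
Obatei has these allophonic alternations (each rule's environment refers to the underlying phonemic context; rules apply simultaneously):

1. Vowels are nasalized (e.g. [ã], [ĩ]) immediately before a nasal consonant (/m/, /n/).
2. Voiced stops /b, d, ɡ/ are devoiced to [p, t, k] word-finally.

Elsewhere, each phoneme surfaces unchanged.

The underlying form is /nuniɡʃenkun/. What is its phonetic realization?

/n/ (word-initial) is unaffected → [n].
/u/ (between /n/ and /n/): before a nasal consonant, so rule 1 applies → [ũ].
/n/ stays [n].
/i/ — between /n/ and /ɡ/; rule 1 does not apply here → [i].
/ɡ/ (between /i/ and /ʃ/) fails the environment for rule 2, so it stays [ɡ].
/ʃ/ (between /ɡ/ and /e/): no rule targets it → [ʃ].
/e/ (between /ʃ/ and /n/): before a nasal consonant, so rule 1 applies → [ẽ].
/n/ (between /e/ and /k/) is unaffected → [n].
/k/ — not in any rule's target class → [k].
/u/ (between /k/ and /n/): before a nasal consonant, so rule 1 applies → [ũ].
/n/ stays [n].

[nũniɡʃẽnkũn]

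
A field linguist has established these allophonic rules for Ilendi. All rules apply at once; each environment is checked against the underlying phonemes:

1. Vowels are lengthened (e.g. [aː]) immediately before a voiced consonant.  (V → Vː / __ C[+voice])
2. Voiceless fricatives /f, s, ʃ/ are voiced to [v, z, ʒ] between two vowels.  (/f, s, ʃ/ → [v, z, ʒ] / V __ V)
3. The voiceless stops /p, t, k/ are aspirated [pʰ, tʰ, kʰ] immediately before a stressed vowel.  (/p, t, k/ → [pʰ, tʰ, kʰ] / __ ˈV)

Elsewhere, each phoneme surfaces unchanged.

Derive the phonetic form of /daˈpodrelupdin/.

/d/ — not in any rule's target class → [d].
/a/ — between /d/ and /p/; rule 1 does not apply here → [a].
/p/ (between /a/ and /o/): immediately before a stressed vowel, so rule 3 applies → [pʰ].
/o/ — between /p/ and /d/, before a voiced consonant — surfaces as [oː] (rule 1).
/d/ (between /o/ and /r/): no rule targets it → [d].
/r/ (between /d/ and /e/): no rule targets it → [r].
/e/ (between /r/ and /l/): before a voiced consonant, so rule 1 applies → [eː].
/l/ (between /e/ and /u/): no rule targets it → [l].
/u/ — between /l/ and /p/; rule 1 does not apply here → [u].
/p/ — between /u/ and /d/; rule 3 does not apply here → [p].
/d/ — not in any rule's target class → [d].
/i/ (between /d/ and /n/) occurs before a voiced consonant → [iː] by rule 1.
/n/ (word-final): no rule targets it → [n].

[daˈpʰoːdreːlupdiːn]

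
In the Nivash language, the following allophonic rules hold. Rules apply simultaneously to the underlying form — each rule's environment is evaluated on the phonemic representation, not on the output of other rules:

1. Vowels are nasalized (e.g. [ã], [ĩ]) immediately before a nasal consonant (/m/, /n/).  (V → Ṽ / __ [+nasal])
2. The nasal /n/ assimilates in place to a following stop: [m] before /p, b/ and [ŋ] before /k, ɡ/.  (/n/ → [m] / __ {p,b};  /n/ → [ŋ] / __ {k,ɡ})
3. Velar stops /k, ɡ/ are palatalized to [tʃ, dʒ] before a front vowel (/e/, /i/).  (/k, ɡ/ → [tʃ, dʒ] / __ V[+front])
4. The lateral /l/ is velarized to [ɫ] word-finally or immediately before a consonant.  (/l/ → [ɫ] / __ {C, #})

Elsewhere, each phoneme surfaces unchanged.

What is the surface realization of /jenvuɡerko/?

[jẽnvudʒerko]

/e/ (between /j/ and /n/) occurs before a nasal consonant → [ẽ] by rule 1.
/n/ (between /e/ and /v/) fails the environment for rule 2, so it stays [n].
/u/ (between /v/ and /ɡ/): rule 1 targets it, but not before a nasal consonant → unchanged [u].
/ɡ/ (between /u/ and /e/) occurs before a front vowel → [dʒ] by rule 3.
/e/ (between /ɡ/ and /r/) is in the target of rule 1 but the environment (before a nasal consonant) is not met → [e].
/k/ (between /r/ and /o/): rule 3 targets it, but not before a front vowel → unchanged [k].
/o/ (word-final) fails the environment for rule 1, so it stays [o].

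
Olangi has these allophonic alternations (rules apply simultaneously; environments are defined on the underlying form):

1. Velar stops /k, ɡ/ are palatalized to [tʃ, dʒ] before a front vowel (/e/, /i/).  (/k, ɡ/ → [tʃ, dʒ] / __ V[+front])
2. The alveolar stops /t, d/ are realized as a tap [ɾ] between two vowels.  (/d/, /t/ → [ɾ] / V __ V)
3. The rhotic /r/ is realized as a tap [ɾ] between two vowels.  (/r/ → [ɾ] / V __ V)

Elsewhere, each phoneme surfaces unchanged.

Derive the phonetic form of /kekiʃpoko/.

[tʃetʃiʃpoko]

/k/ — word-initial, before a front vowel — surfaces as [tʃ] (rule 1).
/e/ stays [e].
/k/ (between /e/ and /i/) occurs before a front vowel → [tʃ] by rule 1.
/i/ stays [i].
/ʃ/ stays [ʃ].
/p/ stays [p].
/o/ — not in any rule's target class → [o].
/k/ (between /o/ and /o/): rule 1 targets it, but not before a front vowel → unchanged [k].
/o/ (word-final): no rule targets it → [o].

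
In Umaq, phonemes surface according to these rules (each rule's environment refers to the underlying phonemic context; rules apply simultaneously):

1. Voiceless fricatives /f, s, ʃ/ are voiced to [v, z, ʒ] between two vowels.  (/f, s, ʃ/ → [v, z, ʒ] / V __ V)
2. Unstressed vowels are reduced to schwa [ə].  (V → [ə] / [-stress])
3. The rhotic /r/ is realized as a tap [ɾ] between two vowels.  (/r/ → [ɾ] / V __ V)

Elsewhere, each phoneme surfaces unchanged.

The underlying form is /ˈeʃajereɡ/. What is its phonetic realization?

/e/ (word-initial): rule 2 targets it, but not in an unstressed syllable → unchanged [e].
Rule 1 applies to /ʃ/ (between /e/ and /a/: between two vowels) → [ʒ].
/a/ — between /ʃ/ and /j/, in an unstressed syllable — surfaces as [ə] (rule 2).
/j/ (between /a/ and /e/) is unaffected → [j].
/e/ — between /j/ and /r/, in an unstressed syllable — surfaces as [ə] (rule 2).
/r/ meets the environment for rule 3 (between two vowels) → [ɾ].
/e/ meets the environment for rule 2 (in an unstressed syllable) → [ə].
/ɡ/ — not in any rule's target class → [ɡ].

[ˈeʒəjəɾəɡ]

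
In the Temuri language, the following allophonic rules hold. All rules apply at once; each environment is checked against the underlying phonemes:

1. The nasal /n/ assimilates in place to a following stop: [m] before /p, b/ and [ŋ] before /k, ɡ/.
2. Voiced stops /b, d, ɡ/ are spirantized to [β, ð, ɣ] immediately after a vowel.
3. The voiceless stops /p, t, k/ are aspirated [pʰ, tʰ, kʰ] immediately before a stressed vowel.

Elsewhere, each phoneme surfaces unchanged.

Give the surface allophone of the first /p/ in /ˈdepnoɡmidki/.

[p]

/p/ (between /e/ and /n/) fails the environment for rule 3, so it stays [p].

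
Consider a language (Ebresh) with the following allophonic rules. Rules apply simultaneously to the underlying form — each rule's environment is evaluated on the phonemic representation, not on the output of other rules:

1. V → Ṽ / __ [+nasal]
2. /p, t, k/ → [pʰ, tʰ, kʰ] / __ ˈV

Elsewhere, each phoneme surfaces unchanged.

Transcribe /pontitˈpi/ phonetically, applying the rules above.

[põntitˈpʰi]

/p/ (word-initial) is in the target of rule 2 but the environment (immediately before a stressed vowel) is not met → [p].
Rule 1 applies to /o/ (between /p/ and /n/: before a nasal consonant) → [õ].
/n/ — not in any rule's target class → [n].
/t/ (between /n/ and /i/) fails the environment for rule 2, so it stays [t].
/i/ (between /t/ and /t/) fails the environment for rule 1, so it stays [i].
/t/ (between /i/ and /p/) fails the environment for rule 2, so it stays [t].
/p/ (between /t/ and /i/) occurs immediately before a stressed vowel → [pʰ] by rule 2.
/i/ — word-final; rule 1 does not apply here → [i].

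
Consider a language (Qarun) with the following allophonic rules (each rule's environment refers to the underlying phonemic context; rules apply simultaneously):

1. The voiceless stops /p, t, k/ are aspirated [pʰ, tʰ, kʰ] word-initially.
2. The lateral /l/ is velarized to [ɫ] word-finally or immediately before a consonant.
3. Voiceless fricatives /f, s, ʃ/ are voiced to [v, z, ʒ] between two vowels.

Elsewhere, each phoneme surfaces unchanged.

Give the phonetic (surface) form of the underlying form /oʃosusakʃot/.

/o/ (word-initial): no rule targets it → [o].
/ʃ/ — between /o/ and /o/, between two vowels — surfaces as [ʒ] (rule 3).
/o/ (between /ʃ/ and /s/): no rule targets it → [o].
Rule 3 applies to /s/ (between /o/ and /u/: between two vowels) → [z].
/u/ (between /s/ and /s/) is unaffected → [u].
/s/ — between /u/ and /a/, between two vowels — surfaces as [z] (rule 3).
/a/ stays [a].
/k/ (between /a/ and /ʃ/) is in the target of rule 1 but the environment (word-initially) is not met → [k].
/ʃ/ (between /k/ and /o/) fails the environment for rule 3, so it stays [ʃ].
/o/ (between /ʃ/ and /t/) is unaffected → [o].
/t/ (word-final) is in the target of rule 1 but the environment (word-initially) is not met → [t].

[oʒozuzakʃot]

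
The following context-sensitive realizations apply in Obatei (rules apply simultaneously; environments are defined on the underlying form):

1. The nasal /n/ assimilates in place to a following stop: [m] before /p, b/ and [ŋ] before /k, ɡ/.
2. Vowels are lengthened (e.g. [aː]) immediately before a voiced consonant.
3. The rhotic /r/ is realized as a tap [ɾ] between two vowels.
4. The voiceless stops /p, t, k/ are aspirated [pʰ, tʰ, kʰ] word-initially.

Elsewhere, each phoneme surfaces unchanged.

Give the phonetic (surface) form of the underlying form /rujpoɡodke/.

[ruːjpoːɡoːdke]

/r/ (word-initial) fails the environment for rule 3, so it stays [r].
/u/ (between /r/ and /j/): before a voiced consonant, so rule 2 applies → [uː].
/p/ (between /j/ and /o/) is in the target of rule 4 but the environment (word-initially) is not met → [p].
/o/ (between /p/ and /ɡ/) occurs before a voiced consonant → [oː] by rule 2.
/o/ — between /ɡ/ and /d/, before a voiced consonant — surfaces as [oː] (rule 2).
/k/ (between /d/ and /e/) is in the target of rule 4 but the environment (word-initially) is not met → [k].
/e/ (word-final): rule 2 targets it, but not before a voiced consonant → unchanged [e].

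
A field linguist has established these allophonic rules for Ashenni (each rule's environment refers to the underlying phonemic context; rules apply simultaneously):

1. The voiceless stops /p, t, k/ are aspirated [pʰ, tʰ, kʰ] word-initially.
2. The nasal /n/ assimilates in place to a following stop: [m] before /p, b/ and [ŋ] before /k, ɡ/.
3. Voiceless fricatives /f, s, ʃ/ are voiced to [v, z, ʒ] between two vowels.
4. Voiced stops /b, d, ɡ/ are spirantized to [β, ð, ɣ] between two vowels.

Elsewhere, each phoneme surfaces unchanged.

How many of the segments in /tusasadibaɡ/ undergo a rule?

5

Segments that undergo a rule: /t/ → [tʰ] (rule 1); /s/ → [z] (rule 3); /s/ → [z] (rule 3); /d/ → [ð] (rule 4); /b/ → [β] (rule 4).
All other segments surface unchanged.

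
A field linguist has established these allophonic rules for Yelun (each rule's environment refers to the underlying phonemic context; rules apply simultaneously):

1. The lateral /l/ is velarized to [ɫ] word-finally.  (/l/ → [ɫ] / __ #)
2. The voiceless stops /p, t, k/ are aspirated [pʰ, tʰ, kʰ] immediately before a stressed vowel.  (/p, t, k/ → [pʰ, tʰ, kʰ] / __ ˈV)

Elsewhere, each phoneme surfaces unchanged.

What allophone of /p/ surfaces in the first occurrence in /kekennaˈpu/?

/p/ meets the environment for rule 2 (immediately before a stressed vowel) → [pʰ].

[pʰ]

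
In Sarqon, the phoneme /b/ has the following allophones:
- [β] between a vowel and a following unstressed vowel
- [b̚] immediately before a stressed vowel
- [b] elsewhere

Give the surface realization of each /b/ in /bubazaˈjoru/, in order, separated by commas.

[b], [β]

Occurrence 1 (position 1): no conditioning environment matches → elsewhere allophone [b].
Occurrence 2 (position 3): between a vowel and a following unstressed vowel → [β].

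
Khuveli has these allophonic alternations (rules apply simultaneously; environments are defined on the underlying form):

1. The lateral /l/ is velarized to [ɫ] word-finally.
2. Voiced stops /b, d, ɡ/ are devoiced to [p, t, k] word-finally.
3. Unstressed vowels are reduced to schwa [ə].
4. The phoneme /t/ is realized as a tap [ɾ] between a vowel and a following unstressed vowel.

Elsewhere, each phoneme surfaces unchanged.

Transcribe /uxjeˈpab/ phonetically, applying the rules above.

/u/ (word-initial) occurs in an unstressed syllable → [ə] by rule 3.
/x/ — not in any rule's target class → [x].
/j/ stays [j].
/e/ — between /j/ and /p/, in an unstressed syllable — surfaces as [ə] (rule 3).
/p/ stays [p].
/a/ (between /p/ and /b/) fails the environment for rule 3, so it stays [a].
/b/ — word-final, word-finally — surfaces as [p] (rule 2).

[əxjəˈpap]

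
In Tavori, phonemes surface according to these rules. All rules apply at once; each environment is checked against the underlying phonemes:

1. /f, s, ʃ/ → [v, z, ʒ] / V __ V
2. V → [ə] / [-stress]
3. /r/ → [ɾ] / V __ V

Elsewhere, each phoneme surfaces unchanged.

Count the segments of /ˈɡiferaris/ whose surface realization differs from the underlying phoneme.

6

Segments that undergo a rule: /f/ → [v] (rule 1); /e/ → [ə] (rule 2); /r/ → [ɾ] (rule 3); /a/ → [ə] (rule 2); /r/ → [ɾ] (rule 3); /i/ → [ə] (rule 2).
All other segments surface unchanged.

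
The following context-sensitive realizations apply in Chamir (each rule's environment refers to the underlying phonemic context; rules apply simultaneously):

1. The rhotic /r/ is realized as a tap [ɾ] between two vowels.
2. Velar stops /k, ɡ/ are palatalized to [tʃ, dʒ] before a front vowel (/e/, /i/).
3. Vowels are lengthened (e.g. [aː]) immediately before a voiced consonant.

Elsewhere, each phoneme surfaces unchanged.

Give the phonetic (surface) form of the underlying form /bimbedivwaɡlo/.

/b/ (word-initial) is unaffected → [b].
/i/ (between /b/ and /m/) occurs before a voiced consonant → [iː] by rule 3.
/m/ (between /i/ and /b/) is unaffected → [m].
/b/ (between /m/ and /e/) is unaffected → [b].
/e/ meets the environment for rule 3 (before a voiced consonant) → [eː].
/d/ stays [d].
Rule 3 applies to /i/ (between /d/ and /v/: before a voiced consonant) → [iː].
/v/ (between /i/ and /w/): no rule targets it → [v].
/w/ stays [w].
/a/ meets the environment for rule 3 (before a voiced consonant) → [aː].
/ɡ/ — between /a/ and /l/; rule 2 does not apply here → [ɡ].
/l/ — not in any rule's target class → [l].
/o/ (word-final) fails the environment for rule 3, so it stays [o].

[biːmbeːdiːvwaːɡlo]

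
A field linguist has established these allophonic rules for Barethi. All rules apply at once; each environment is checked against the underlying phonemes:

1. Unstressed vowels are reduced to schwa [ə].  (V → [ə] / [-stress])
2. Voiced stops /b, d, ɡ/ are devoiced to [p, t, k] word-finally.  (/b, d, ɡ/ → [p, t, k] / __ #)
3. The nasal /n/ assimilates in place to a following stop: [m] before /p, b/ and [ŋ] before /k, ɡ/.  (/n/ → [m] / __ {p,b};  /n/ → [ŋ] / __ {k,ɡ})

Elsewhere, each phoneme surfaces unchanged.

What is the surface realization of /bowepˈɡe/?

/b/ — word-initial; rule 2 does not apply here → [b].
Rule 1 applies to /o/ (between /b/ and /w/: in an unstressed syllable) → [ə].
/w/ (between /o/ and /e/): no rule targets it → [w].
/e/ (between /w/ and /p/) occurs in an unstressed syllable → [ə] by rule 1.
/p/ stays [p].
/ɡ/ — between /p/ and /e/; rule 2 does not apply here → [ɡ].
/e/ (word-final): rule 1 targets it, but not in an unstressed syllable → unchanged [e].

[bəwəpˈɡe]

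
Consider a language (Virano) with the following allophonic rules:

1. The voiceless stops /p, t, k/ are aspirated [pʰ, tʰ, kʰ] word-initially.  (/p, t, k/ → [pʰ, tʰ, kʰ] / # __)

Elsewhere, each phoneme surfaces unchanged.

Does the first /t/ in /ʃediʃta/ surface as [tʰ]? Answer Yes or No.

No

/t/ (between /ʃ/ and /a/): rule 1 targets it, but not word-initially → unchanged [t].
The actual realization is [t], not [tʰ].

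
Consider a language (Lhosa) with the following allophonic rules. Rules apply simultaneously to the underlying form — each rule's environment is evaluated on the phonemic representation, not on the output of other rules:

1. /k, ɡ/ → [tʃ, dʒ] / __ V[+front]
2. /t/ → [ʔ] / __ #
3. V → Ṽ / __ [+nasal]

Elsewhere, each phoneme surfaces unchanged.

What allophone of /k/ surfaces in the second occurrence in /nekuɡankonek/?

/k/ — between /n/ and /o/; rule 1 does not apply here → [k].

[k]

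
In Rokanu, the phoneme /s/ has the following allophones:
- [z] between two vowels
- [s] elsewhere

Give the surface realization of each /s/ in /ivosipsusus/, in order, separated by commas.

Occurrence 1 (position 4): between two vowels → [z].
Occurrence 2 (position 7): no conditioning environment matches → elsewhere allophone [s].
Occurrence 3 (position 9): between two vowels → [z].
Occurrence 4 (position 11): no conditioning environment matches → elsewhere allophone [s].

[z], [s], [z], [s]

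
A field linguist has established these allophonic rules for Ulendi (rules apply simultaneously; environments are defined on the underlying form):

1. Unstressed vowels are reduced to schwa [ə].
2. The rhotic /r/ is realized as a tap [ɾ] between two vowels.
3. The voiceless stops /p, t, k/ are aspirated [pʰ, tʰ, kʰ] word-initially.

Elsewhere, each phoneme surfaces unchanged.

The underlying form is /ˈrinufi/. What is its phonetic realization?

/r/ (word-initial) fails the environment for rule 2, so it stays [r].
/i/ (between /r/ and /n/) fails the environment for rule 1, so it stays [i].
/n/ — not in any rule's target class → [n].
/u/ meets the environment for rule 1 (in an unstressed syllable) → [ə].
/f/ (between /u/ and /i/): no rule targets it → [f].
/i/ (word-final) occurs in an unstressed syllable → [ə] by rule 1.

[ˈrinəfə]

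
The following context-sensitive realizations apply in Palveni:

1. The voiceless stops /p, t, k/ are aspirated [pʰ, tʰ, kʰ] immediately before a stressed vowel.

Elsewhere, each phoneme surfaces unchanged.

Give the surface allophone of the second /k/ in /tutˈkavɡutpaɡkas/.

[k]

/k/ (between /ɡ/ and /a/) fails the environment for rule 1, so it stays [k].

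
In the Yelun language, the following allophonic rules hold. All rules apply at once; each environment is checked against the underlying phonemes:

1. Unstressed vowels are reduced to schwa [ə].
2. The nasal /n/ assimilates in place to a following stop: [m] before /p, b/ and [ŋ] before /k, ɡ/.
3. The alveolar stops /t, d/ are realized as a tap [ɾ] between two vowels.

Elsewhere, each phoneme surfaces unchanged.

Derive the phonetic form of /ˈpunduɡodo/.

[ˈpundəɡəɾə]

/p/ (word-initial) is unaffected → [p].
/u/ (between /p/ and /n/): rule 1 targets it, but not in an unstressed syllable → unchanged [u].
/n/ (between /u/ and /d/) is in the target of rule 2 but the environment (before a labial or velar stop) is not met → [n].
/d/ (between /n/ and /u/) is in the target of rule 3 but the environment (between two vowels) is not met → [d].
/u/ (between /d/ and /ɡ/): in an unstressed syllable, so rule 1 applies → [ə].
/ɡ/ (between /u/ and /o/): no rule targets it → [ɡ].
/o/ (between /ɡ/ and /d/): in an unstressed syllable, so rule 1 applies → [ə].
/d/ — between /o/ and /o/, between two vowels — surfaces as [ɾ] (rule 3).
/o/ (word-final) occurs in an unstressed syllable → [ə] by rule 1.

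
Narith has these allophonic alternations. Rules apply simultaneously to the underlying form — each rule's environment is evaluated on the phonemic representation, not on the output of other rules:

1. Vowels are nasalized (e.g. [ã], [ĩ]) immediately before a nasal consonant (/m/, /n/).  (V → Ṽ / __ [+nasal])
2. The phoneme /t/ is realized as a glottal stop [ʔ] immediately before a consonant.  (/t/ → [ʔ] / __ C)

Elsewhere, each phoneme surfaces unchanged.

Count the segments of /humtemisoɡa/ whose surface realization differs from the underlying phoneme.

Segments that undergo a rule: /u/ → [ũ] (rule 1); /e/ → [ẽ] (rule 1).
All other segments surface unchanged.

2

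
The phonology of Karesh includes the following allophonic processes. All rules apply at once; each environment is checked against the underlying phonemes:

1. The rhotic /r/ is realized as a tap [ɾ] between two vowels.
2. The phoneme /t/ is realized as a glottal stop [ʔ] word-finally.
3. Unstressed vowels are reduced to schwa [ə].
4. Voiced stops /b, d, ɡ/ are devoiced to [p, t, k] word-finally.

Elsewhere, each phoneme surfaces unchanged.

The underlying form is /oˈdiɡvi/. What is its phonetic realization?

/o/ meets the environment for rule 3 (in an unstressed syllable) → [ə].
/d/ — between /o/ and /i/; rule 4 does not apply here → [d].
/i/ (between /d/ and /ɡ/): rule 3 targets it, but not in an unstressed syllable → unchanged [i].
/ɡ/ — between /i/ and /v/; rule 4 does not apply here → [ɡ].
/v/ stays [v].
Rule 3 applies to /i/ (word-final: in an unstressed syllable) → [ə].

[əˈdiɡvə]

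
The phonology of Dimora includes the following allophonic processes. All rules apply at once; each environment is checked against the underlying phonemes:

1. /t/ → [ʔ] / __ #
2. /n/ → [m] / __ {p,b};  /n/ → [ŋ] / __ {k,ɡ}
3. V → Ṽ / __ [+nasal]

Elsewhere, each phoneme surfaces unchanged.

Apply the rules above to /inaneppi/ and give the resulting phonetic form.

/i/ meets the environment for rule 3 (before a nasal consonant) → [ĩ].
/n/ (between /i/ and /a/) fails the environment for rule 2, so it stays [n].
/a/ meets the environment for rule 3 (before a nasal consonant) → [ã].
/n/ — between /a/ and /e/; rule 2 does not apply here → [n].
/e/ — between /n/ and /p/; rule 3 does not apply here → [e].
/i/ (word-final) fails the environment for rule 3, so it stays [i].

[ĩnãneppi]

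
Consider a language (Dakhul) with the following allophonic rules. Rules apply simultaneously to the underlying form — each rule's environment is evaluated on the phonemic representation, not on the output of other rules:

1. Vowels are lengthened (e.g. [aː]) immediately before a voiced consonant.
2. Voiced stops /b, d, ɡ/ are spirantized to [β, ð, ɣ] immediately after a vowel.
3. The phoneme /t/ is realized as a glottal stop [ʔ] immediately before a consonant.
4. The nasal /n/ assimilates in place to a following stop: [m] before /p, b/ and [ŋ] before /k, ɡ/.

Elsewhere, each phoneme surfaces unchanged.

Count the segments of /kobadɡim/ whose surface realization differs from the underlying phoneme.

5

Segments that undergo a rule: /o/ → [oː] (rule 1); /b/ → [β] (rule 2); /a/ → [aː] (rule 1); /d/ → [ð] (rule 2); /i/ → [iː] (rule 1).
All other segments surface unchanged.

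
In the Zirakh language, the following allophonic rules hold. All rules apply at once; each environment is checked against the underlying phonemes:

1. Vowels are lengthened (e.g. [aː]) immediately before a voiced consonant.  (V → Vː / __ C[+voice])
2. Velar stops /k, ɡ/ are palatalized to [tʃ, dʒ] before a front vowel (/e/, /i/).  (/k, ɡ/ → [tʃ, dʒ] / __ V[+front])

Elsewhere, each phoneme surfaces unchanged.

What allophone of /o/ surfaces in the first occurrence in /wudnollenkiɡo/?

[oː]

Rule 1 applies to /o/ (between /n/ and /l/: before a voiced consonant) → [oː].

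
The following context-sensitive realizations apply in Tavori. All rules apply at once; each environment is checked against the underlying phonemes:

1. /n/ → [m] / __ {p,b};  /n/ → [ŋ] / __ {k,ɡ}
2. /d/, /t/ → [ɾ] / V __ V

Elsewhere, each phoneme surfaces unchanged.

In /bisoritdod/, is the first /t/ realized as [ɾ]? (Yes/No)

/t/ — between /i/ and /d/; rule 2 does not apply here → [t].
The actual realization is [t], not [ɾ].

No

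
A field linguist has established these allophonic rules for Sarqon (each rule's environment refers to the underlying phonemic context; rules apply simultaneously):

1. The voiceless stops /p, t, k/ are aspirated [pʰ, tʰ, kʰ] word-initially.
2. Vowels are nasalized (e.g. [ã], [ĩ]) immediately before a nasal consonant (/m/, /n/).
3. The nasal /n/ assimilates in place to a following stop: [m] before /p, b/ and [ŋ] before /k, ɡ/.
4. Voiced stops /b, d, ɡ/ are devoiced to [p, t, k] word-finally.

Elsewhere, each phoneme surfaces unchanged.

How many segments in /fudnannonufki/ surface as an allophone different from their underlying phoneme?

Segments that undergo a rule: /a/ → [ã] (rule 2); /o/ → [õ] (rule 2).
All other segments surface unchanged.

2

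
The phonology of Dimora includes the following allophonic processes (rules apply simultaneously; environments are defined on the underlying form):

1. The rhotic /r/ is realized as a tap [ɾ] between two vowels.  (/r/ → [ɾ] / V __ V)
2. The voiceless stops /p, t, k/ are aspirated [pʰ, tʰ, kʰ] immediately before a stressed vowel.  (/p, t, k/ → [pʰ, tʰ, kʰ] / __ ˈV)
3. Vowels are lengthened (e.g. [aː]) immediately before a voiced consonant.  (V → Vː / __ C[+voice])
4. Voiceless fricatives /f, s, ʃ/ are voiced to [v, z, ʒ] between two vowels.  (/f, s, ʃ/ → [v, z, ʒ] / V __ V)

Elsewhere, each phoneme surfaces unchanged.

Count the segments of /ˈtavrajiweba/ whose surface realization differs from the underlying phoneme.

5

Segments that undergo a rule: /t/ → [tʰ] (rule 2); /a/ → [aː] (rule 3); /a/ → [aː] (rule 3); /i/ → [iː] (rule 3); /e/ → [eː] (rule 3).
All other segments surface unchanged.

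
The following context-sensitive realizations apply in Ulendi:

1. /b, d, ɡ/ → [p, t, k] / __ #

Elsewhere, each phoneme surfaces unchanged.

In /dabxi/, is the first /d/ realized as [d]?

Yes

/d/ (word-initial) is in the target of rule 1 but the environment (word-finally) is not met → [d].
The actual realization is [d], which matches [d].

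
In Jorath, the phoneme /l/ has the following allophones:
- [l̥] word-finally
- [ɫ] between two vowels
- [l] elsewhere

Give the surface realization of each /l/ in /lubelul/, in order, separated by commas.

Occurrence 1 (position 1): no conditioning environment matches → elsewhere allophone [l].
Occurrence 2 (position 5): between two vowels → [ɫ].
Occurrence 3 (position 7): word-finally → [l̥].

[l], [ɫ], [l̥]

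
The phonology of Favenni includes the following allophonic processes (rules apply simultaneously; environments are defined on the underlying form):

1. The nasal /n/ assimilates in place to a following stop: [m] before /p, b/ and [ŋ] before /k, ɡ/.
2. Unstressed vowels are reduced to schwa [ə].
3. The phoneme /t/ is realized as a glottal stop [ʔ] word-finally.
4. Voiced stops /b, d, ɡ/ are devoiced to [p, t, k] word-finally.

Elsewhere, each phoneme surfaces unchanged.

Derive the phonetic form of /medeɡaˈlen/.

/e/ meets the environment for rule 2 (in an unstressed syllable) → [ə].
/d/ — between /e/ and /e/; rule 4 does not apply here → [d].
/e/ (between /d/ and /ɡ/): in an unstressed syllable, so rule 2 applies → [ə].
/ɡ/ (between /e/ and /a/) is in the target of rule 4 but the environment (word-finally) is not met → [ɡ].
/a/ (between /ɡ/ and /l/) occurs in an unstressed syllable → [ə] by rule 2.
/e/ — between /l/ and /n/; rule 2 does not apply here → [e].
/n/ (word-final) fails the environment for rule 1, so it stays [n].

[mədəɡəˈlen]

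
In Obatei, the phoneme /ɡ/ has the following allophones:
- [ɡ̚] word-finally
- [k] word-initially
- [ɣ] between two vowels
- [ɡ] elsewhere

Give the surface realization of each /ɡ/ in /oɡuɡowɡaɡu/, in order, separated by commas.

[ɣ], [ɣ], [ɡ], [ɣ]

Occurrence 1 (position 2): between two vowels → [ɣ].
Occurrence 2 (position 4): between two vowels → [ɣ].
Occurrence 3 (position 7): no conditioning environment matches → elsewhere allophone [ɡ].
Occurrence 4 (position 9): between two vowels → [ɣ].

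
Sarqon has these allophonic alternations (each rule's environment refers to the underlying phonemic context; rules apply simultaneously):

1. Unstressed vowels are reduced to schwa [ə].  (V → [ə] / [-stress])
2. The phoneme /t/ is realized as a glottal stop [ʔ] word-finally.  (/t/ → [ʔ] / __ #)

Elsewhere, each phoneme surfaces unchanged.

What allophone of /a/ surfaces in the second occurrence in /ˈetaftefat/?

Rule 1 applies to /a/ (between /f/ and /t/: in an unstressed syllable) → [ə].

[ə]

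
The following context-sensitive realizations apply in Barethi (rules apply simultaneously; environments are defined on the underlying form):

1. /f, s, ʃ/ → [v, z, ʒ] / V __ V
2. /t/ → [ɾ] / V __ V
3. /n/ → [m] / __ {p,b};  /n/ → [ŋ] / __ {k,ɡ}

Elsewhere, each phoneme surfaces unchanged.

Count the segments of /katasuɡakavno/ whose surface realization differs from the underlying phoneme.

2

Segments that undergo a rule: /t/ → [ɾ] (rule 2); /s/ → [z] (rule 1).
All other segments surface unchanged.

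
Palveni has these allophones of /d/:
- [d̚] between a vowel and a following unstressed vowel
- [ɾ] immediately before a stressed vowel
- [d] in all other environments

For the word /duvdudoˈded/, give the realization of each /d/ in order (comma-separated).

Occurrence 1 (position 1): no conditioning environment matches → elsewhere allophone [d].
Occurrence 2 (position 4): no conditioning environment matches → elsewhere allophone [d].
Occurrence 3 (position 6): between a vowel and a following unstressed vowel → [d̚].
Occurrence 4 (position 8): immediately before a stressed vowel → [ɾ].
Occurrence 5 (position 10): no conditioning environment matches → elsewhere allophone [d].

[d], [d], [d̚], [ɾ], [d]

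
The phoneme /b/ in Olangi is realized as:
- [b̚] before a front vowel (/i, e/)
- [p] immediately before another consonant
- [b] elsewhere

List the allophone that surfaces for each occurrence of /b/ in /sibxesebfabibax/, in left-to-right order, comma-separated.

Occurrence 1 (position 3): immediately before another consonant → [p].
Occurrence 2 (position 8): immediately before another consonant → [p].
Occurrence 3 (position 11): before a front vowel (/i, e/) → [b̚].
Occurrence 4 (position 13): no conditioning environment matches → elsewhere allophone [b].

[p], [p], [b̚], [b]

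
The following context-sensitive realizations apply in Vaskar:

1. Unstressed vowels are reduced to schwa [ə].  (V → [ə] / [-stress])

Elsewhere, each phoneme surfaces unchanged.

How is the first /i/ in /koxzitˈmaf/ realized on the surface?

Rule 1 applies to /i/ (between /z/ and /t/: in an unstressed syllable) → [ə].

[ə]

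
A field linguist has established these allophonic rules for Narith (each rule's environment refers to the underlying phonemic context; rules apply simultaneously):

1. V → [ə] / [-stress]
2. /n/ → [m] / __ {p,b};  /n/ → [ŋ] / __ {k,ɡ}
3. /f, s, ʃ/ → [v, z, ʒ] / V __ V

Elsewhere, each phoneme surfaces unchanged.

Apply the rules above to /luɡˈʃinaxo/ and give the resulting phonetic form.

/l/ stays [l].
/u/ — between /l/ and /ɡ/, in an unstressed syllable — surfaces as [ə] (rule 1).
/ɡ/ (between /u/ and /ʃ/): no rule targets it → [ɡ].
/ʃ/ (between /ɡ/ and /i/) is in the target of rule 3 but the environment (between two vowels) is not met → [ʃ].
/i/ (between /ʃ/ and /n/) is in the target of rule 1 but the environment (in an unstressed syllable) is not met → [i].
/n/ (between /i/ and /a/) fails the environment for rule 2, so it stays [n].
/a/ (between /n/ and /x/): in an unstressed syllable, so rule 1 applies → [ə].
/x/ — not in any rule's target class → [x].
/o/ (word-final): in an unstressed syllable, so rule 1 applies → [ə].

[ləɡˈʃinəxə]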